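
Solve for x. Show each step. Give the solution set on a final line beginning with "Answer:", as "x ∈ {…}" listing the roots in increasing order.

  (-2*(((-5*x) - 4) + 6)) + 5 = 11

Step 1. [(-2*(((-5*x) - 4) + 6)) + 5 = 11] the outer +5 inverts by subtracting 5 ⇒ sub: -2*(((-5*x) - 4) + 6) = 6.
Step 2. [-2*(((-5*x) - 4) + 6) = 6] leading coefficient -2: divide by -2. So div: ((-5*x) - 4) + 6 = -3.
Step 3. [((-5*x) - 4) + 6 = -3] peel the +6: subtract 6 from each side ⇒ sub: (-5*x) - 4 = -9.
Step 4. [(-5*x) - 4 = -9] the outer -4 inverts by adding 4 ⇒ sub: -5*x = -5.
Step 5. [-5*x = -5] -5·(inner) — divide through by -5 ⇒ div: x = 1.

Answer: x ∈ {1}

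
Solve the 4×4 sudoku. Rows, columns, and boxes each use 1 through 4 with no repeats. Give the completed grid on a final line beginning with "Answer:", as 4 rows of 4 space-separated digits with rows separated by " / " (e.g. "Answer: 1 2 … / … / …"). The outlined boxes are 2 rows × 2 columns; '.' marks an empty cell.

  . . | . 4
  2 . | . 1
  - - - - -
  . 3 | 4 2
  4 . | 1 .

Step 1. [r1c1∈{1,3}] in col 1, 3 fits only at r1c1. So r1c1=3.
Step 2. [r1c3∈{2}] nothing but 2 survives at r1c3 ⇒ r1c3=2.
Step 3. [r1c2∈{1}] nothing but 1 survives at r1c2. So r1c2=1.
Step 4. [r3c1∈{1}] only 1 remains possible at r3c1. So r3c1=1.
Step 5. [r2c2∈{4}] r2c2 has the single candidate 4, so r2c2=4.
Step 6. [r4c2∈{2}] r4c2 is down to just 2 ⇒ r4c2=2.
Step 7. [r4c4∈{3}] nothing but 3 survives at r4c4. So r4c4=3.
Step 8. [r2c3∈{3}] nothing but 3 survives at r2c3. So r2c3=3.

Answer: 3 1 2 4 / 2 4 3 1 / 1 3 4 2 / 4 2 1 3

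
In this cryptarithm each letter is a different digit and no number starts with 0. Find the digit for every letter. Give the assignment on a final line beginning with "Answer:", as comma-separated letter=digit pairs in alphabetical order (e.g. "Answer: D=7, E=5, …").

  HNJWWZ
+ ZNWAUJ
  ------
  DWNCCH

Step 1. [col 1: Z + J ≡ H (mod 10)] column 1 (Z + J ≡ H (mod 10), carry-in 0) doesn't pin Z yet; pick Z=3 and continue, so Z=3.
Step 2. [col 1: Z + J ≡ H (mod 10)] column 1 (Z + J ≡ H (mod 10), carry-in 0) doesn't pin J yet; pick J=9 and continue, so J=9.
Step 3. [col 1: Z + J ≡ H (mod 10)] in column 1 we have Z+J≡H with carry-in 0; given Z=3, J=9 and digits 3,9 already taken and all letters distinct, that pins H to 2, so H=2.
Step 4. [col 2: W + U ≡ C (mod 10)] column 2 (W + U ≡ C (mod 10), carry-in 1) doesn't pin C yet; pick C=8 and continue ⇒ C=8.
Step 5. [col 2: W + U ≡ C (mod 10)] several values work for W in column 2 (W + U ≡ C (mod 10), carry-in 1); try W=1 ⇒ W=1.
Step 6. [col 2: W + U ≡ C (mod 10)] column 2 reads W+U+carry(1)=C with W=1, C=8; with digits 1,2,3,8,9 already taken and all letters distinct, the only value for U is 6. So U=6.
Step 7. [col 3: W + A ≡ C (mod 10)] column 3 reads W+A+carry(0)=C with W=1, C=8; with digits 1,2,3,6,8,9 already taken and all letters distinct, the only value for A is 7 ⇒ A=7.
Step 8. [col 4: J + W ≡ N (mod 10)] column 4 reads J+W+carry(0)=N with J=9, W=1; with digits 1,2,3,6,7,8,9 already taken and all letters distinct, the only value for N is 0 ⇒ N=0.
Step 9. [col 6: H + Z ≡ D (mod 10)] column 6: given H=2, Z=3, carry-in 0, and digits 0,1,2,3,6,7,8,9 already taken and all letters distinct, H+Z≡D (mod 10) forces D=5. So D=5.

Answer: A=7, C=8, D=5, H=2, J=9, N=0, U=6, W=1, Z=3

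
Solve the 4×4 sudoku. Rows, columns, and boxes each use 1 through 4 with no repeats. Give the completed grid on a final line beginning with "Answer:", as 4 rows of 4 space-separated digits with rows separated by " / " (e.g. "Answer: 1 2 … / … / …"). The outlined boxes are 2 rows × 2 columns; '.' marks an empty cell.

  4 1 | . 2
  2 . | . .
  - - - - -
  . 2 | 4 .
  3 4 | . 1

Step 1. [r1c3∈{3}] r1c3 is down to just 3 ⇒ r1c3=3.
Step 2. [r2c4∈{4}] only 4 remains possible at r2c4. So r2c4=4.
Step 3. [r3c1∈{1}] only 1 remains possible at r3c1, so r3c1=1.
Step 4. [r2c3∈{1}] r2c3 has the single candidate 1 ⇒ r2c3=1.
Step 5. [r3c4∈{3}] only 3 remains possible at r3c4, so r3c4=3.
Step 6. [r4c3∈{2}] r4c3 is down to just 2, so r4c3=2.
Step 7. [r2c2∈{3}] r2c2 has the single candidate 3, so r2c2=3.

Answer: 4 1 3 2 / 2 3 1 4 / 1 2 4 3 / 3 4 2 1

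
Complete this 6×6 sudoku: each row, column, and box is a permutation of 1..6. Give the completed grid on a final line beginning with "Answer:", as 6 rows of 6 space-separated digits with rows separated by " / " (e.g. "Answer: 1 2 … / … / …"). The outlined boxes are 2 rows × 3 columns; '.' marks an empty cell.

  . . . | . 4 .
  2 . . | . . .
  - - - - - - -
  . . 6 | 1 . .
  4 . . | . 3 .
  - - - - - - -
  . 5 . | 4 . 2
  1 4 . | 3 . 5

Step 1. [r5c1∈{3,6}] box 5 places 6 nowhere but r5c1, so r5c1=6.
Step 2. [r2c3∈{1,3,4,5}] r2c3 is the only open cell in row 2 admitting 4, so r2c3=4.
Step 3. [r4c6∈{6}] nothing but 6 survives at r4c6. So r4c6=6.
Step 4. [r3c5∈{2,5}] 2 has one home in col 5: r3c5. So r3c5=2.
Step 5. [r2c5∈{1,5,6}] in col 5, 5 fits only at r2c5, so r2c5=5.
Step 6. [r3c1∈{3,5}] 5 has one home in row 3: r3c1 ⇒ r3c1=5.
Step 7. [r1c1∈{3}] r1c1's peers cover all but 3. So r1c1=3.
Step 8. [r1c6∈{1}] r1c6 has the single candidate 1, so r1c6=1.
Step 9. [r2c2∈{1,6}] across row 2, 1 lands solely at r2c2, so r2c2=1.
Step 10. [r4c3∈{1,2}] 1 has one home in row 4: r4c3, so r4c3=1.
Step 11. [r1c4∈{2,6}] across row 1, 2 lands solely at r1c4. So r1c4=2.
Step 12. [r3c2∈{3}] r3c2's peers cover all but 3 ⇒ r3c2=3.
Step 13. [r5c5∈{1}] r5c5's peers cover all but 1, so r5c5=1.
Step 14. [r2c4∈{6}] nothing but 6 survives at r2c4. So r2c4=6.
Step 15. [r1c2∈{6}] only 6 remains possible at r1c2, so r1c2=6.
Step 16. [r2c6∈{3}] nothing but 3 survives at r2c6. So r2c6=3.
Step 17. [r3c6∈{4}] only 4 remains possible at r3c6 ⇒ r3c6=4.
Step 18. [r6c3∈{2}] r6c3 has the single candidate 2 ⇒ r6c3=2.
Step 19. [r5c3∈{3}] nothing but 3 survives at r5c3, so r5c3=3.
Step 20. [r4c4∈{5}] nothing but 5 survives at r4c4 ⇒ r4c4=5.
Step 21. [r6c5∈{6}] r6c5 has the single candidate 6 ⇒ r6c5=6.
Step 22. [r1c3∈{5}] only 5 remains possible at r1c3 ⇒ r1c3=5.
Step 23. [r4c2∈{2}] only 2 remains possible at r4c2. So r4c2=2.

Answer: 3 6 5 2 4 1 / 2 1 4 6 5 3 / 5 3 6 1 2 4 / 4 2 1 5 3 6 / 6 5 3 4 1 2 / 1 4 2 3 6 5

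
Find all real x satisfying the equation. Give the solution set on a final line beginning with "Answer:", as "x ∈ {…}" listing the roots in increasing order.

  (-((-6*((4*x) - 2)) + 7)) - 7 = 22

Step 1. [(-((-6*((4*x) - 2)) + 7)) - 7 = 22] peel the -7: add 7 from each side ⇒ sub: -((-6*((4*x) - 2)) + 7) = 29.
Step 2. [-((-6*((4*x) - 2)) + 7) = 29] LHS negated; negate both sides ⇒ neg: (-6*((4*x) - 2)) + 7 = -29.
Step 3. [(-6*((4*x) - 2)) + 7 = -29] subtract 7: x sits inside (… + 7), so sub: -6*((4*x) - 2) = -36.
Step 4. [-6*((4*x) - 2) = -36] -6 out front; divide by -6 ⇒ div: (4*x) - 2 = 6.
Step 5. [(4*x) - 2 = 6] peel the -2: add 2 from each side ⇒ sub: 4*x = 8.
Step 6. [4*x = 8] leading coefficient 4: divide by 4 ⇒ div: x = 2.

Answer: x ∈ {2}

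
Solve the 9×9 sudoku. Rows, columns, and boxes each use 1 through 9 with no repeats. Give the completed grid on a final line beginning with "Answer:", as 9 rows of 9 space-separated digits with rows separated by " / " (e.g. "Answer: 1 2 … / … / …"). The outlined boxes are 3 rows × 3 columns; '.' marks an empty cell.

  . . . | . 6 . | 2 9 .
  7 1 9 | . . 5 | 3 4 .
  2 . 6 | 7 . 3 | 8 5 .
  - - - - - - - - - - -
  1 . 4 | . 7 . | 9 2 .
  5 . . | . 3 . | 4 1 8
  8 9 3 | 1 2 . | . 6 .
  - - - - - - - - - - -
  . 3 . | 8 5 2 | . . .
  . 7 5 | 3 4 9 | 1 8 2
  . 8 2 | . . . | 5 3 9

Step 1. [r5c6∈{6}] only 6 remains possible at r5c6. So r5c6=6.
Step 2. [r7c9∈{4,6,7}] 4 has one home in col 9: r7c9, so r7c9=4.
Step 3. [r1c4∈{4}] r1c4's peers cover all but 4. So r1c4=4.
Step 4. [r6c7∈{7}] r6c7 has the single candidate 7 ⇒ r6c7=7.
Step 5. [r3c9∈{1}] nothing but 1 survives at r3c9. So r3c9=1.
Step 6. [r8c1∈{6}] r8c1 has the single candidate 6, so r8c1=6.
Step 7. [r1c6∈{1,8}] in row 1, 1 fits only at r1c6. So r1c6=1.
Step 8. [r4c4∈{5}] only 5 remains possible at r4c4. So r4c4=5.
Step 9. [r7c8∈{7}] r7c8 is down to just 7. So r7c8=7.
Step 10. [r5c4∈{9}] only 9 remains possible at r5c4. So r5c4=9.
Step 11. [r6c6∈{4}] nothing but 4 survives at r6c6, so r6c6=4.
Step 12. [r1c3∈{8}] only 8 remains possible at r1c3, so r1c3=8.
Step 13. [r5c3∈{7}] only 7 remains possible at r5c3 ⇒ r5c3=7.
Step 14. [r5c2∈{2}] r5c2's peers cover all but 2. So r5c2=2.
Step 15. [r3c2∈{4}] r3c2 is down to just 4 ⇒ r3c2=4.
Step 16. [r3c5∈{9}] r3c5 is down to just 9, so r3c5=9.
Step 17. [r9c1∈{4}] r9c1's peers cover all but 4. So r9c1=4.
Step 18. [r2c4∈{2}] r2c4 has the single candidate 2, so r2c4=2.
Step 19. [r6c9∈{5}] r6c9 is down to just 5, so r6c9=5.
Step 20. [r1c9∈{7}] only 7 remains possible at r1c9. So r1c9=7.
Step 21. [r9c4∈{6}] nothing but 6 survives at r9c4 ⇒ r9c4=6.
Step 22. [r4c2∈{6}] nothing but 6 survives at r4c2, so r4c2=6.
Step 23. [r7c7∈{6}] r7c7 has the single candidate 6 ⇒ r7c7=6.
Step 24. [r9c5∈{1}] r9c5's peers cover all but 1, so r9c5=1.
Step 25. [r1c1∈{3}] r1c1 is down to just 3. So r1c1=3.
Step 26. [r1c2∈{5}] nothing but 5 survives at r1c2 ⇒ r1c2=5.
Step 27. [r4c9∈{3}] nothing but 3 survives at r4c9 ⇒ r4c9=3.
Step 28. [r2c5∈{8}] r2c5's peers cover all but 8. So r2c5=8.
Step 29. [r4c6∈{8}] only 8 remains possible at r4c6. So r4c6=8.
Step 30. [r9c6∈{7}] r9c6 has the single candidate 7 ⇒ r9c6=7.
Step 31. [r7c3∈{1}] r7c3 has the single candidate 1, so r7c3=1.
Step 32. [r7c1∈{9}] r7c1's peers cover all but 9. So r7c1=9.
Step 33. [r2c9∈{6}] nothing but 6 survives at r2c9, so r2c9=6.

Answer: 3 5 8 4 6 1 2 9 7 / 7 1 9 2 8 5 3 4 6 / 2 4 6 7 9 3 8 5 1 / 1 6 4 5 7 8 9 2 3 / 5 2 7 9 3 6 4 1 8 / 8 9 3 1 2 4 7 6 5 / 9 3 1 8 5 2 6 7 4 / 6 7 5 3 4 9 1 8 2 / 4 8 2 6 1 7 5 3 9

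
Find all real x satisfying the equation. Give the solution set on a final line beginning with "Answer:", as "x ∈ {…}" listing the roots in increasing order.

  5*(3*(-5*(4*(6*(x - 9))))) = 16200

Step 1. [5*(3*(-5*(4*(6*(x - 9))))) = 16200] divide by the outer 5, so div: 3*(-5*(4*(6*(x - 9)))) = 3240.
Step 2. [3*(-5*(4*(6*(x - 9)))) = 3240] LHS = 3·(…); ÷3 both sides. So div: -5*(4*(6*(x - 9))) = 1080.
Step 3. [-5*(4*(6*(x - 9))) = 1080] LHS = -5·(…); ÷-5 both sides, so div: 4*(6*(x - 9)) = -216.
Step 4. [4*(6*(x - 9)) = -216] 4·(inner) — divide through by 4 ⇒ div: 6*(x - 9) = -54.
Step 5. [6*(x - 9) = -54] 6·(inner) — divide through by 6. So div: x - 9 = -9.
Step 6. [x - 9 = -9] the outer -9 inverts by adding 9 ⇒ sub: x = 0.

Answer: x ∈ {0}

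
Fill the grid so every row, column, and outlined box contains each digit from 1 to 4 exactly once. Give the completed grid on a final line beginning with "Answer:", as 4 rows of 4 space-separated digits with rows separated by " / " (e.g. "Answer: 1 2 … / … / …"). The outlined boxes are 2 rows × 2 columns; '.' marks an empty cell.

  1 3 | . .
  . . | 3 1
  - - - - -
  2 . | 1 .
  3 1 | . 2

Step 1. [r1c4∈{4}] r1c4 has the single candidate 4. So r1c4=4.
Step 2. [r2c1∈{4}] r2c1 is down to just 4, so r2c1=4.
Step 3. [r1c3∈{2}] r1c3 has the single candidate 2. So r1c3=2.
Step 4. [r4c3∈{4}] r4c3 is down to just 4, so r4c3=4.
Step 5. [r3c4∈{3}] r3c4 is down to just 3, so r3c4=3.
Step 6. [r2c2∈{2}] r2c2's peers cover all but 2. So r2c2=2.
Step 7. [r3c2∈{4}] only 4 remains possible at r3c2. So r3c2=4.

Answer: 1 3 2 4 / 4 2 3 1 / 2 4 1 3 / 3 1 4 2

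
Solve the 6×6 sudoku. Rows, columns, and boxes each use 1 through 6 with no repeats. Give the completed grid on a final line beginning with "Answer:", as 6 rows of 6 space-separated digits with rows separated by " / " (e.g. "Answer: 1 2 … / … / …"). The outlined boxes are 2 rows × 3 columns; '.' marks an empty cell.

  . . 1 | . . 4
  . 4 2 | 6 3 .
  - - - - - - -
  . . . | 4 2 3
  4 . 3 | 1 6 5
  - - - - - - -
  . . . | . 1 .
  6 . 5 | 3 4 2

Step 1. [r1c5∈{5}] r1c5 is down to just 5. So r1c5=5.
Step 2. [r3c2∈{1,5,6}] in col 2, 5 fits only at r3c2. So r3c2=5.
Step 3. [r1c1∈{3}] nothing but 3 survives at r1c1, so r1c1=3.
Step 4. [r5c2∈{2,3}] across row 5, 3 lands solely at r5c2 ⇒ r5c2=3.
Step 5. [r2c6∈{1}] only 1 remains possible at r2c6. So r2c6=1.
Step 6. [r6c2∈{1}] r6c2 has the single candidate 1, so r6c2=1.
Step 7. [r5c1∈{2}] only 2 remains possible at r5c1, so r5c1=2.
Step 8. [r1c2∈{6}] r1c2's peers cover all but 6, so r1c2=6.
Step 9. [r4c2∈{2}] r4c2's peers cover all but 2. So r4c2=2.
Step 10. [r5c4∈{5}] only 5 remains possible at r5c4, so r5c4=5.
Step 11. [r5c6∈{6}] nothing but 6 survives at r5c6. So r5c6=6.
Step 12. [r5c3∈{4}] r5c3 has the single candidate 4. So r5c3=4.
Step 13. [r3c3∈{6}] r3c3 has the single candidate 6, so r3c3=6.
Step 14. [r1c4∈{2}] nothing but 2 survives at r1c4, so r1c4=2.
Step 15. [r2c1∈{5}] only 5 remains possible at r2c1. So r2c1=5.
Step 16. [r3c1∈{1}] nothing but 1 survives at r3c1. So r3c1=1.

Answer: 3 6 1 2 5 4 / 5 4 2 6 3 1 / 1 5 6 4 2 3 / 4 2 3 1 6 5 / 2 3 4 5 1 6 / 6 1 5 3 4 2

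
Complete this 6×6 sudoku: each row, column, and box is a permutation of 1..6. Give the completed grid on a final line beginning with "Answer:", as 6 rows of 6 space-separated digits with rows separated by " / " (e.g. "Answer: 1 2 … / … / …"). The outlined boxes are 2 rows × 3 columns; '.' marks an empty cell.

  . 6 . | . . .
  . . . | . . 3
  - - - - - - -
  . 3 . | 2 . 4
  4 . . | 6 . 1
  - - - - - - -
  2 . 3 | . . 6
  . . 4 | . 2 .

Step 1. [r6c6∈{5}] only 5 remains possible at r6c6. So r6c6=5.
Step 2. [r2c2∈{1,2,4,5}] r2c2 is the only open cell in col 2 admitting 4. So r2c2=4.
Step 3. [r3c5∈{5}] r3c5 has the single candidate 5, so r3c5=5.
Step 4. [r2c3∈{1,2,5}] across row 2, 2 lands solely at r2c3. So r2c3=2.
Step 5. [r6c2∈{1}] r6c2's peers cover all but 1 ⇒ r6c2=1.
Step 6. [r1c1∈{1,3,5}] row 1 places 3 nowhere but r1c1, so r1c1=3.
Step 7. [r2c1∈{1,5}] across col 1, 5 lands solely at r2c1, so r2c1=5.
Step 8. [r2c4∈{1}] nothing but 1 survives at r2c4, so r2c4=1.
Step 9. [r5c4∈{4}] r5c4 has the single candidate 4. So r5c4=4.
Step 10. [r3c3∈{1,6}] across col 3, 6 lands solely at r3c3, so r3c3=6.
Step 11. [r5c2∈{5}] nothing but 5 survives at r5c2, so r5c2=5.
Step 12. [r4c3∈{5}] r4c3's peers cover all but 5. So r4c3=5.
Step 13. [r1c5∈{4}] r1c5 has the single candidate 4. So r1c5=4.
Step 14. [r4c2∈{2}] r4c2 is down to just 2 ⇒ r4c2=2.
Step 15. [r1c4∈{5}] r1c4 is down to just 5, so r1c4=5.
Step 16. [r2c5∈{6}] only 6 remains possible at r2c5. So r2c5=6.
Step 17. [r5c5∈{1}] r5c5 has the single candidate 1, so r5c5=1.
Step 18. [r1c6∈{2}] r1c6 has the single candidate 2, so r1c6=2.
Step 19. [r4c5∈{3}] r4c5 has the single candidate 3. So r4c5=3.
Step 20. [r6c1∈{6}] r6c1 has the single candidate 6. So r6c1=6.
Step 21. [r6c4∈{3}] r6c4 has the single candidate 3 ⇒ r6c4=3.
Step 22. [r1c3∈{1}] r1c3's peers cover all but 1. So r1c3=1.
Step 23. [r3c1∈{1}] nothing but 1 survives at r3c1 ⇒ r3c1=1.

Answer: 3 6 1 5 4 2 / 5 4 2 1 6 3 / 1 3 6 2 5 4 / 4 2 5 6 3 1 / 2 5 3 4 1 6 / 6 1 4 3 2 5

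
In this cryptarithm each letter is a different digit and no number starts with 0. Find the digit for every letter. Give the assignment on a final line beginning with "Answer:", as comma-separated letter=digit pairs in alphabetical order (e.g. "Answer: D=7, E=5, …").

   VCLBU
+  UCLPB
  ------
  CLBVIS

Step 1. [col 1: U + B ≡ S (mod 10)] S=7 is one option consistent with column 1 (U + B ≡ S (mod 10), carry-in 0) — take it, so S=7.
Step 2. [C] the sum has 6 digits but both addends have 5; that extra leading digit C is the final carry, namely 1. So C=1.
Step 3. [col 1: U + B ≡ S (mod 10)] no forcing yet in column 1 (carry-in 0); U=5 is free and consistent — try it. So U=5.
Step 4. [col 1: U + B ≡ S (mod 10)] column 1: given U=5, S=7, carry-in 0, and digits 1,5,7 already taken and all letters distinct, U+B≡S (mod 10) forces B=2, so B=2.
Step 5. [col 2: B + P ≡ I (mod 10)] column 2 (B + P ≡ I (mod 10), carry-in 0) doesn't pin P yet; pick P=8 and continue, so P=8.
Step 6. [col 2: B + P ≡ I (mod 10)] column 2: given B=2, P=8, carry-in 0, and digits 1,2,5,7,8 already taken and all letters distinct, B+P≡I (mod 10) forces I=0. So I=0.
Step 7. [col 3: L + L ≡ V (mod 10)] several values work for V in column 3 (L + L ≡ V (mod 10), carry-in 1); try V=9. So V=9.
Step 8. [col 3: L + L ≡ V (mod 10)] from column 3 (V=9, carry-in 1, digits 0,1,2,5,7,8,9 already taken and all letters distinct): L must equal 4. So L=4.

Answer: B=2, C=1, I=0, L=4, P=8, S=7, U=5, V=9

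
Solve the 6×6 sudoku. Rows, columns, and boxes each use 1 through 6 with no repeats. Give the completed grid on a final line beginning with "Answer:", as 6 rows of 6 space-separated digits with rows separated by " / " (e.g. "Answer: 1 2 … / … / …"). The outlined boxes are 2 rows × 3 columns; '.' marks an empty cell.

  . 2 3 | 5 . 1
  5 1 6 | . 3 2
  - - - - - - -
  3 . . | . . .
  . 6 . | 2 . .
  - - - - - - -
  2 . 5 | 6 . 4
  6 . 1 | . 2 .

Step 1. [r4c3∈{4}] only 4 remains possible at r4c3 ⇒ r4c3=4.
Step 2. [r6c6∈{3,5}] 5 has one home in row 6: r6c6. So r6c6=5.
Step 3. [r3c4∈{1,4}] col 4 places 1 nowhere but r3c4 ⇒ r3c4=1.
Step 4. [r3c5∈{4,5,6}] row 3 places 4 nowhere but r3c5 ⇒ r3c5=4.
Step 5. [r5c2∈{3}] r5c2 is down to just 3, so r5c2=3.
Step 6. [r3c2∈{5}] r3c2's peers cover all but 5 ⇒ r3c2=5.
Step 7. [r2c4∈{4}] only 4 remains possible at r2c4 ⇒ r2c4=4.
Step 8. [r1c5∈{6}] r1c5 has the single candidate 6 ⇒ r1c5=6.
Step 9. [r1c1∈{4}] r1c1 has the single candidate 4 ⇒ r1c1=4.
Step 10. [r6c4∈{3}] r6c4's peers cover all but 3. So r6c4=3.
Step 11. [r5c5∈{1}] nothing but 1 survives at r5c5. So r5c5=1.
Step 12. [r4c1∈{1}] r4c1 is down to just 1, so r4c1=1.
Step 13. [r3c3∈{2}] r3c3 has the single candidate 2, so r3c3=2.
Step 14. [r6c2∈{4}] only 4 remains possible at r6c2. So r6c2=4.
Step 15. [r4c6∈{3}] nothing but 3 survives at r4c6. So r4c6=3.
Step 16. [r3c6∈{6}] r3c6's peers cover all but 6 ⇒ r3c6=6.
Step 17. [r4c5∈{5}] r4c5's peers cover all but 5. So r4c5=5.

Answer: 4 2 3 5 6 1 / 5 1 6 4 3 2 / 3 5 2 1 4 6 / 1 6 4 2 5 3 / 2 3 5 6 1 4 / 6 4 1 3 2 5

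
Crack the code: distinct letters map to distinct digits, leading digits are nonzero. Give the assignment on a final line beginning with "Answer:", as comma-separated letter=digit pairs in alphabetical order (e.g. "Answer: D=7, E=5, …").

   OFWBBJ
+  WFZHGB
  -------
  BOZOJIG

Step 1. [col 1: J + B ≡ G (mod 10)] B=1 is one option consistent with column 1 (J + B ≡ G (mod 10), carry-in 0) — take it, so B=1.
Step 2. [col 1: J + B ≡ G (mod 10)] column 1 (J + B ≡ G (mod 10), carry-in 0) doesn't pin J yet; pick J=3 and continue, so J=3.
Step 3. [col 1: J + B ≡ G (mod 10)] column 1 reads J+B+carry(0)=G with J=3, B=1; with digits 1,3 already taken and all letters distinct, the only value for G is 4. So G=4.
Step 4. [col 2: B + G ≡ I (mod 10)] in column 2 we have B+G≡I with carry-in 0; given B=1, G=4 and digits 1,3,4 already taken and all letters distinct, that pins I to 5. So I=5.
Step 5. [col 3: B + H ≡ J (mod 10)] in column 3 we have B+H≡J with carry-in 0; given B=1, J=3 and digits 1,3,4,5 already taken and all letters distinct, that pins H to 2 ⇒ H=2.
Step 6. [col 4: W + Z ≡ O (mod 10)] no forcing yet in column 4 (carry-in 0); W=9 is free and consistent — try it, so W=9.
Step 7. [col 4: W + Z ≡ O (mod 10)] Z=7 is one option consistent with column 4 (W + Z ≡ O (mod 10), carry-in 0) — take it, so Z=7.
Step 8. [col 4: W + Z ≡ O (mod 10)] column 4 reads W+Z+carry(0)=O with W=9, Z=7; with digits 1,2,3,4,5,7,9 already taken and all letters distinct, the only value for O is 6. So O=6.
Step 9. [col 5: F + F ≡ Z (mod 10)] column 5 reads F+F+carry(1)=Z with Z=7; with digits 1,2,3,4,5,6,7,9 already taken and all letters distinct, the only value for F is 8 ⇒ F=8.

Answer: B=1, F=8, G=4, H=2, I=5, J=3, O=6, W=9, Z=7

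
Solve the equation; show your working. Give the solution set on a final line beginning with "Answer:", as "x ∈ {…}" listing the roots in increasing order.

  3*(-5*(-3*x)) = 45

Step 1. [3*(-5*(-3*x)) = 45] divide by the outer 3, so div: -5*(-3*x) = 15.
Step 2. [-5*(-3*x) = 15] -5·(inner) — divide through by -5. So div: -3*x = -3.
Step 3. [-3*x = -3] LHS = -3·(…); ÷-3 both sides. So div: x = 1.

Answer: x ∈ {1}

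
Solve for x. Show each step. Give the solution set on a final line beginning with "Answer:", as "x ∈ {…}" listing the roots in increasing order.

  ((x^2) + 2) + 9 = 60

Step 1. [((x^2) + 2) + 9 = 60] 9 comes off first (subtract 9) ⇒ sub: (x^2) + 2 = 51.
Step 2. [(x^2) + 2 = 51] the outer +2 inverts by subtracting 2, so sub: x^2 = 49.
Step 3. [x^2 = 49] LHS squared, RHS 49 ≥ 0: apply √ (±). So sqrt: x = 7 or -7.

Answer: x ∈ {-7, 7}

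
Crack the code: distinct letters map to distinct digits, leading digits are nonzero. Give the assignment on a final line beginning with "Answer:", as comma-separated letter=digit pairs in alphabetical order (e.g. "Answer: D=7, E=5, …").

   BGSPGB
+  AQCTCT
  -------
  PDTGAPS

Step 1. [col 1: B + T ≡ S (mod 10)] S=7 is one option consistent with column 1 (B + T ≡ S (mod 10), carry-in 0) — take it ⇒ S=7.
Step 2. [col 1: B + T ≡ S (mod 10)] several values work for T in column 1 (B + T ≡ S (mod 10), carry-in 0); try T=4. So T=4.
Step 3. [col 1: B + T ≡ S (mod 10)] column 1: given T=4, S=7, carry-in 0, and digits 4,7 already taken and all letters distinct, B+T≡S (mod 10) forces B=3. So B=3.
Step 4. [col 2: G + C ≡ P (mod 10)] G=9 is one option consistent with column 2 (G + C ≡ P (mod 10), carry-in 0) — take it ⇒ G=9.
Step 5. [col 2: G + C ≡ P (mod 10)] several values work for C in column 2 (G + C ≡ P (mod 10), carry-in 0); try C=2. So C=2.
Step 6. [col 2: G + C ≡ P (mod 10)] column 2 reads G+C+carry(0)=P with G=9, C=2; with digits 2,3,4,7,9 already taken and all letters distinct, the only value for P is 1 ⇒ P=1.
Step 7. [col 3: P + T ≡ A (mod 10)] column 3 reads P+T+carry(1)=A with P=1, T=4; with digits 1,2,3,4,7,9 already taken and all letters distinct, the only value for A is 6 ⇒ A=6.
Step 8. [col 5: G + Q ≡ T (mod 10)] column 5 reads G+Q+carry(0)=T with G=9, T=4; with digits 1,2,3,4,6,7,9 already taken and all letters distinct, the only value for Q is 5, so Q=5.
Step 9. [col 6: B + A ≡ D (mod 10)] from column 6 (B=3, A=6, carry-in 1, digits 1,2,3,4,5,6,7,9 already taken and all letters distinct): D must equal 0. So D=0.

Answer: A=6, B=3, C=2, D=0, G=9, P=1, Q=5, S=7, T=4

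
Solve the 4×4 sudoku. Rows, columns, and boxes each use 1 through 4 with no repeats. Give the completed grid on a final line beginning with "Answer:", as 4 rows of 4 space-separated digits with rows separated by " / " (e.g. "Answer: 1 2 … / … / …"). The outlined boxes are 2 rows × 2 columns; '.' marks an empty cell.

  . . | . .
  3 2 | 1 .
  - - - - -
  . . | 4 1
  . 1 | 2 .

Step 1. [r1c4∈{2,3,4}] 2 has one home in row 1: r1c4 ⇒ r1c4=2.
Step 2. [r1c1∈{1,4}] r1c1 is the only open cell in row 1 admitting 1 ⇒ r1c1=1.
Step 3. [r4c4∈{3}] nothing but 3 survives at r4c4 ⇒ r4c4=3.
Step 4. [r4c1∈{4}] nothing but 4 survives at r4c1. So r4c1=4.
Step 5. [r3c1∈{2}] r3c1 is down to just 2 ⇒ r3c1=2.
Step 6. [r1c2∈{4}] r1c2's peers cover all but 4, so r1c2=4.
Step 7. [r3c2∈{3}] nothing but 3 survives at r3c2. So r3c2=3.
Step 8. [r1c3∈{3}] only 3 remains possible at r1c3, so r1c3=3.
Step 9. [r2c4∈{4}] r2c4 is down to just 4. So r2c4=4.

Answer: 1 4 3 2 / 3 2 1 4 / 2 3 4 1 / 4 1 2 3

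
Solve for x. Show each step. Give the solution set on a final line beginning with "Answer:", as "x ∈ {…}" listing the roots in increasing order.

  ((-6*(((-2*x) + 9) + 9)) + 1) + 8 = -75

Step 1. [((-6*(((-2*x) + 9) + 9)) + 1) + 8 = -75] +8 is outermost — subtract 8 both sides, so sub: (-6*(((-2*x) + 9) + 9)) + 1 = -83.
Step 2. [(-6*(((-2*x) + 9) + 9)) + 1 = -83] peel the +1: subtract 1 from each side, so sub: -6*(((-2*x) + 9) + 9) = -84.
Step 3. [-6*(((-2*x) + 9) + 9) = -84] leading coefficient -6: divide by -6 ⇒ div: ((-2*x) + 9) + 9 = 14.
Step 4. [((-2*x) + 9) + 9 = 14] 9 comes off first (subtract 9) ⇒ sub: (-2*x) + 9 = 5.
Step 5. [(-2*x) + 9 = 5] the outer +9 inverts by subtracting 9, so sub: -2*x = -4.
Step 6. [-2*x = -4] leading coefficient -2: divide by -2. So div: x = 2.

Answer: x ∈ {2}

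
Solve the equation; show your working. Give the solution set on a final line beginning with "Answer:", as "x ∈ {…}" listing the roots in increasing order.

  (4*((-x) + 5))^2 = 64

Step 1. [(4*((-x) + 5))^2 = 64] √ both sides: 64 ≥ 0 gives two branches, so sqrt: 4*((-x) + 5) = 8 or -8.
Step 2. [4*((-x) + 5) = 8 or -8] 4·(inner) — divide through by 4. So div: (-x) + 5 = 2 or -2.
Step 3. [(-x) + 5 = 2 or -2] the outer +5 inverts by subtracting 5 ⇒ sub: -x = -3 or -7.
Step 4. [-x = -3 or -7] leading − — multiply by −1, so neg: x = 3 or 7.

Answer: x ∈ {3, 7}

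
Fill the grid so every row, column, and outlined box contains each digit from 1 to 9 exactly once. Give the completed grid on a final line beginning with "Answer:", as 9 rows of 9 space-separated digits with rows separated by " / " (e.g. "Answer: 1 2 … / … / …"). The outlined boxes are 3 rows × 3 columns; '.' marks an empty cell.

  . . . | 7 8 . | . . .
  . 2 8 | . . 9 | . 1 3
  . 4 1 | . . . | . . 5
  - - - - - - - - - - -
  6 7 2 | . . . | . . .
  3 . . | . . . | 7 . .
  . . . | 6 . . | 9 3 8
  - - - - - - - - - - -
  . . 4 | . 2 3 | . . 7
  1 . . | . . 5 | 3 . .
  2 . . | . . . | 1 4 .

Step 1. [r7c1∈{5,8,9}] across col 1, 8 lands solely at r7c1 ⇒ r7c1=8.
Step 2. [r6c6∈{1,2,4,7}] in row 6, 2 fits only at r6c6 ⇒ r6c6=2.
Step 3. [r6c3∈{5}] r6c3 has the single candidate 5, so r6c3=5.
Step 4. [r3c6∈{6}] r3c6 is down to just 6 ⇒ r3c6=6.
Step 5. [r5c3∈{9}] r5c3 is down to just 9, so r5c3=9.
Step 6. [r9c2∈{3,5,6,9}] across row 9, 5 lands solely at r9c2. So r9c2=5.
Step 7. [r8c8∈{2,6,8,9}] in box 9, 8 fits only at r8c8. So r8c8=8.
Step 8. [r2c7∈{4,6}] r2c7 is the only open cell in row 2 admitting 6. So r2c7=6.
Step 9. [r4c8∈{5}] nothing but 5 survives at r4c8, so r4c8=5.
Step 10. [r4c7∈{4}] r4c7 has the single candidate 4, so r4c7=4.
Step 11. [r4c9∈{1}] r4c9's peers cover all but 1, so r4c9=1.
Step 12. [r6c5∈{1,4,7}] across row 6, 7 lands solely at r6c5 ⇒ r6c5=7.
Step 13. [r5c5∈{1,4,5}] col 5 places 1 nowhere but r5c5. So r5c5=1.
Step 14. [r4c6∈{8}] r4c6's peers cover all but 8, so r4c6=8.
Step 15. [r8c9∈{2,6,9}] 2 has one home in row 8: r8c9 ⇒ r8c9=2.
Step 16. [r3c4∈{2,3}] r3c4 is the only open cell in col 4 admitting 2 ⇒ r3c4=2.
Step 17. [r9c3∈{3,6,7}] r9c3 is the only open cell in row 9 admitting 3. So r9c3=3.
Step 18. [r2c5∈{4,5}] r2c5 is the only open cell in col 5 admitting 5 ⇒ r2c5=5.
Step 19. [r2c4∈{4}] r2c4 has the single candidate 4 ⇒ r2c4=4.
Step 20. [r8c4∈{9}] r8c4's peers cover all but 9. So r8c4=9.
Step 21. [r8c2∈{6}] nothing but 6 survives at r8c2. So r8c2=6.
Step 22. [r9c9∈{6,9}] 9 has one home in row 9: r9c9, so r9c9=9.
Step 23. [r5c8∈{2,6}] r5c8 is the only open cell in row 5 admitting 2 ⇒ r5c8=2.
Step 24. [r1c8∈{9}] r1c8 has the single candidate 9, so r1c8=9.
Step 25. [r2c1∈{7}] r2c1's peers cover all but 7 ⇒ r2c1=7.
Step 26. [r3c5∈{3}] only 3 remains possible at r3c5 ⇒ r3c5=3.
Step 27. [r1c6∈{1}] r1c6 has the single candidate 1. So r1c6=1.
Step 28. [r6c2∈{1}] r6c2 is down to just 1, so r6c2=1.
Step 29. [r3c7∈{8}] r3c7 has the single candidate 8, so r3c7=8.
Step 30. [r6c1∈{4}] r6c1's peers cover all but 4 ⇒ r6c1=4.
Step 31. [r4c4∈{3}] r4c4 has the single candidate 3, so r4c4=3.
Step 32. [r7c8∈{6}] r7c8 is down to just 6 ⇒ r7c8=6.
Step 33. [r5c6∈{4}] only 4 remains possible at r5c6. So r5c6=4.
Step 34. [r7c4∈{1}] r7c4 is down to just 1 ⇒ r7c4=1.
Step 35. [r8c3∈{7}] r8c3 has the single candidate 7 ⇒ r8c3=7.
Step 36. [r5c4∈{5}] only 5 remains possible at r5c4 ⇒ r5c4=5.
Step 37. [r1c2∈{3}] r1c2's peers cover all but 3 ⇒ r1c2=3.
Step 38. [r5c2∈{8}] r5c2 is down to just 8 ⇒ r5c2=8.
Step 39. [r8c5∈{4}] nothing but 4 survives at r8c5 ⇒ r8c5=4.
Step 40. [r9c6∈{7}] r9c6's peers cover all but 7, so r9c6=7.
Step 41. [r1c9∈{4}] only 4 remains possible at r1c9. So r1c9=4.
Step 42. [r3c1∈{9}] nothing but 9 survives at r3c1, so r3c1=9.
Step 43. [r7c2∈{9}] r7c2's peers cover all but 9. So r7c2=9.
Step 44. [r4c5∈{9}] nothing but 9 survives at r4c5, so r4c5=9.
Step 45. [r9c5∈{6}] r9c5 is down to just 6, so r9c5=6.
Step 46. [r1c3∈{6}] only 6 remains possible at r1c3. So r1c3=6.
Step 47. [r3c8∈{7}] only 7 remains possible at r3c8. So r3c8=7.
Step 48. [r1c1∈{5}] r1c1 is down to just 5. So r1c1=5.
Step 49. [r1c7∈{2}] only 2 remains possible at r1c7 ⇒ r1c7=2.
Step 50. [r7c7∈{5}] r7c7 has the single candidate 5. So r7c7=5.
Step 51. [r9c4∈{8}] r9c4's peers cover all but 8. So r9c4=8.
Step 52. [r5c9∈{6}] only 6 remains possible at r5c9. So r5c9=6.

Answer: 5 3 6 7 8 1 2 9 4 / 7 2 8 4 5 9 6 1 3 / 9 4 1 2 3 6 8 7 5 / 6 7 2 3 9 8 4 5 1 / 3 8 9 5 1 4 7 2 6 / 4 1 5 6 7 2 9 3 8 / 8 9 4 1 2 3 5 6 7 / 1 6 7 9 4 5 3 8 2 / 2 5 3 8 6 7 1 4 9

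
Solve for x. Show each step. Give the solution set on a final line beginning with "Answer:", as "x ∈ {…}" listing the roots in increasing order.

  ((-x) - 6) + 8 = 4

Step 1. [((-x) - 6) + 8 = 4] peel the +8: subtract 8 from each side ⇒ sub: (-x) - 6 = -4.
Step 2. [(-x) - 6 = -4] peel the -6: add 6 from each side ⇒ sub: -x = 2.
Step 3. [-x = 2] LHS negated; negate both sides, so neg: x = -2.

Answer: x ∈ {-2}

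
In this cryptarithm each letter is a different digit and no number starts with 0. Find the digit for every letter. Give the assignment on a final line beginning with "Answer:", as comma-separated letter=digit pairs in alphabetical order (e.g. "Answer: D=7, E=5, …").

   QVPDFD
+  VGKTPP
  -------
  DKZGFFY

Step 1. [col 1: D + P ≡ Y (mod 10)] column 1 (D + P ≡ Y (mod 10), carry-in 0) doesn't pin P yet; pick P=9 and continue ⇒ P=9.
Step 2. [col 1: D + P ≡ Y (mod 10)] D=1 is one option consistent with column 1 (D + P ≡ Y (mod 10), carry-in 0) — take it ⇒ D=1.
Step 3. [col 1: D + P ≡ Y (mod 10)] in column 1 we have D+P≡Y with carry-in 0; given D=1, P=9 and digits 1,9 already taken and all letters distinct, that pins Y to 0. So Y=0.
Step 4. [col 2: F + P ≡ F (mod 10)] F=4 is one option consistent with column 2 (F + P ≡ F (mod 10), carry-in 1) — take it ⇒ F=4.
Step 5. [col 3: D + T ≡ F (mod 10)] column 3 reads D+T+carry(1)=F with D=1, F=4; with digits 0,1,4,9 already taken and all letters distinct, the only value for T is 2. So T=2.
Step 6. [col 4: P + K ≡ G (mod 10)] several values work for K in column 4 (P + K ≡ G (mod 10), carry-in 0); try K=6, so K=6.
Step 7. [col 4: P + K ≡ G (mod 10)] from column 4 (P=9, K=6, carry-in 0, digits 0,1,2,4,6,9 already taken and all letters distinct): G must equal 5 ⇒ G=5.
Step 8. [col 5: V + G ≡ Z (mod 10)] column 5: given G=5, carry-in 1, and digits 0,1,2,4,5,6,9 already taken and all letters distinct, V+G≡Z (mod 10) forces V=7 ⇒ V=7.
Step 9. [col 5: V + G ≡ Z (mod 10)] column 5: given V=7, G=5, carry-in 1, and digits 0,1,2,4,5,6,7,9 already taken and all letters distinct, V+G≡Z (mod 10) forces Z=3 ⇒ Z=3.
Step 10. [col 6: Q + V ≡ K (mod 10)] from column 6 (V=7, K=6, carry-in 1, digits 0,1,2,3,4,5,6,7,9 already taken and all letters distinct): Q must equal 8, so Q=8.

Answer: D=1, F=4, G=5, K=6, P=9, Q=8, T=2, V=7, Y=0, Z=3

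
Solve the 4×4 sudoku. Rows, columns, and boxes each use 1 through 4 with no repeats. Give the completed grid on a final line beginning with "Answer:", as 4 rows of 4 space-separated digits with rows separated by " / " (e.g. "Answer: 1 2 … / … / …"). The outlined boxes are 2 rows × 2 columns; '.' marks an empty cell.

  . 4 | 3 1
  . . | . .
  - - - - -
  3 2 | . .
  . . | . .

Step 1. [r3c4∈{4}] only 4 remains possible at r3c4, so r3c4=4.
Step 2. [r2c4∈{2}] nothing but 2 survives at r2c4, so r2c4=2.
Step 3. [r4c2∈{1}] nothing but 1 survives at r4c2. So r4c2=1.
Step 4. [r1c1∈{2}] only 2 remains possible at r1c1 ⇒ r1c1=2.
Step 5. [r3c3∈{1}] nothing but 1 survives at r3c3 ⇒ r3c3=1.
Step 6. [r2c3∈{4}] nothing but 4 survives at r2c3. So r2c3=4.
Step 7. [r2c1∈{1}] only 1 remains possible at r2c1 ⇒ r2c1=1.
Step 8. [r4c3∈{2}] r4c3 is down to just 2 ⇒ r4c3=2.
Step 9. [r4c1∈{4}] r4c1 is down to just 4. So r4c1=4.
Step 10. [r4c4∈{3}] r4c4 has the single candidate 3. So r4c4=3.
Step 11. [r2c2∈{3}] r2c2's peers cover all but 3 ⇒ r2c2=3.

Answer: 2 4 3 1 / 1 3 4 2 / 3 2 1 4 / 4 1 2 3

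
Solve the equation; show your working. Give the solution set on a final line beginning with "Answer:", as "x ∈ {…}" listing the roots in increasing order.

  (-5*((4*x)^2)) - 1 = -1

Step 1. [(-5*((4*x)^2)) - 1 = -1] the outer -1 inverts by adding 1, so sub: -5*((4*x)^2) = 0.
Step 2. [-5*((4*x)^2) = 0] divide by the outer -5. So div: (4*x)^2 = 0.
Step 3. [(4*x)^2 = 0] LHS squared, RHS 0 ≥ 0: apply √ (±). So sqrt: 4*x = 0.
Step 4. [4*x = 0] 4 out front; divide by 4 ⇒ div: x = 0.

Answer: x ∈ {0}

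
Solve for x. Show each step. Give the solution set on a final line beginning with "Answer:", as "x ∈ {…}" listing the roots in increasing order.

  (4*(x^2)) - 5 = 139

Step 1. [(4*(x^2)) - 5 = 139] peel the -5: add 5 from each side ⇒ sub: 4*(x^2) = 144.
Step 2. [4*(x^2) = 144] 4·(inner) — divide through by 4. So div: x^2 = 36.
Step 3. [x^2 = 36] 36 ≥ 0, LHS is (·)² — take ±√, so sqrt: x = 6 or -6.

Answer: x ∈ {-6, 6}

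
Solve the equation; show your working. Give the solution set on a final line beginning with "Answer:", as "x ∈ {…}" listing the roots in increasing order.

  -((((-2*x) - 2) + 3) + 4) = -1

Step 1. [-((((-2*x) - 2) + 3) + 4) = -1] LHS negated; negate both sides. So neg: (((-2*x) - 2) + 3) + 4 = 1.
Step 2. [(((-2*x) - 2) + 3) + 4 = 1] 4 comes off first (subtract 4) ⇒ sub: ((-2*x) - 2) + 3 = -3.
Step 3. [((-2*x) - 2) + 3 = -3] peel the +3: subtract 3 from each side. So sub: (-2*x) - 2 = -6.
Step 4. [(-2*x) - 2 = -6] -2 is outermost — add 2 both sides. So sub: -2*x = -4.
Step 5. [-2*x = -4] leading coefficient -2: divide by -2 ⇒ div: x = 2.

Answer: x ∈ {2}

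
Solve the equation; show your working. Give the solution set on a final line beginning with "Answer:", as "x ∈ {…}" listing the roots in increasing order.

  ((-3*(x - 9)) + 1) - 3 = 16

Step 1. [((-3*(x - 9)) + 1) - 3 = 16] the outer -3 inverts by adding 3. So sub: (-3*(x - 9)) + 1 = 19.
Step 2. [(-3*(x - 9)) + 1 = 19] peel the +1: subtract 1 from each side. So sub: -3*(x - 9) = 18.
Step 3. [-3*(x - 9) = 18] leading coefficient -3: divide by -3, so div: x - 9 = -6.
Step 4. [x - 9 = -6] add 9: x sits inside (… - 9) ⇒ sub: x = 3.

Answer: x ∈ {3}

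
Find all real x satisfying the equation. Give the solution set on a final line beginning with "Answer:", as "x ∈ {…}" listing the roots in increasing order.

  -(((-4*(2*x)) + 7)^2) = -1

Step 1. [-(((-4*(2*x)) + 7)^2) = -1] leading − — multiply by −1. So neg: ((-4*(2*x)) + 7)^2 = 1.
Step 2. [((-4*(2*x)) + 7)^2 = 1] √ both sides: 1 ≥ 0 gives two branches ⇒ sqrt: (-4*(2*x)) + 7 = 1 or -1.
Step 3. [(-4*(2*x)) + 7 = 1 or -1] 7 comes off first (subtract 7) ⇒ sub: -4*(2*x) = -6 or -8.
Step 4. [-4*(2*x) = -6 or -8] -4·(inner) — divide through by -4, so div: 2*x = 3/2 or 2.
Step 5. [2*x = 3/2 or 2] divide by the outer 2 ⇒ div: x = 3/4 or 1.

Answer: x ∈ {3/4, 1}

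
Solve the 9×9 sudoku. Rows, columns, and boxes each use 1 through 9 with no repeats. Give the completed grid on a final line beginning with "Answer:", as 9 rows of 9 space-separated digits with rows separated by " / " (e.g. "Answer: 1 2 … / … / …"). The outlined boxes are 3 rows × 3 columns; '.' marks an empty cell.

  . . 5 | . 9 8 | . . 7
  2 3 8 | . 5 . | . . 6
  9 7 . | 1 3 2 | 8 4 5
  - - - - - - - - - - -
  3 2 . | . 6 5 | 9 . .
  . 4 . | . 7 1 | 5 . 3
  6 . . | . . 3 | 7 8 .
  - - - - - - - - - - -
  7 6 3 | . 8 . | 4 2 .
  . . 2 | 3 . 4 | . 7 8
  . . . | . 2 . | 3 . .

Step 1. [r4c8∈{1}] r4c8 is down to just 1, so r4c8=1.
Step 2. [r8c2∈{1,5,9}] in row 8, 9 fits only at r8c2, so r8c2=9.
Step 3. [r9c8∈{5,6,9}] across col 8, 5 lands solely at r9c8. So r9c8=5.
Step 4. [r1c2∈{1}] r1c2 has the single candidate 1. So r1c2=1.
Step 5. [r7c6∈{9}] r7c6 is down to just 9, so r7c6=9.
Step 6. [r2c4∈{4,7}] 4 has one home in row 2: r2c4 ⇒ r2c4=4.
Step 7. [r5c4∈{2,8,9}] 2 has one home in row 5: r5c4 ⇒ r5c4=2.
Step 8. [r8c5∈{1}] r8c5's peers cover all but 1 ⇒ r8c5=1.
Step 9. [r9c1∈{1,4,8}] r9c1 is the only open cell in col 1 admitting 1, so r9c1=1.
Step 10. [r9c6∈{6,7}] in col 6, 6 fits only at r9c6. So r9c6=6.
Step 11. [r5c3∈{9}] r5c3's peers cover all but 9. So r5c3=9.
Step 12. [r6c5∈{4}] r6c5 is down to just 4, so r6c5=4.
Step 13. [r6c2∈{5}] nothing but 5 survives at r6c2, so r6c2=5.
Step 14. [r2c8∈{9}] r2c8 is down to just 9. So r2c8=9.
Step 15. [r8c1∈{5}] only 5 remains possible at r8c1 ⇒ r8c1=5.
Step 16. [r5c1∈{8}] nothing but 8 survives at r5c1 ⇒ r5c1=8.
Step 17. [r1c7∈{2}] r1c7 has the single candidate 2. So r1c7=2.
Step 18. [r6c3∈{1}] r6c3 has the single candidate 1. So r6c3=1.
Step 19. [r7c9∈{1}] r7c9 is down to just 1 ⇒ r7c9=1.
Step 20. [r6c4∈{9}] r6c4 has the single candidate 9. So r6c4=9.
Step 21. [r3c3∈{6}] r3c3 has the single candidate 6. So r3c3=6.
Step 22. [r4c4∈{8}] r4c4 is down to just 8 ⇒ r4c4=8.
Step 23. [r2c6∈{7}] only 7 remains possible at r2c6, so r2c6=7.
Step 24. [r5c8∈{6}] r5c8 is down to just 6, so r5c8=6.
Step 25. [r4c3∈{7}] only 7 remains possible at r4c3. So r4c3=7.
Step 26. [r9c4∈{7}] only 7 remains possible at r9c4, so r9c4=7.
Step 27. [r9c2∈{8}] only 8 remains possible at r9c2, so r9c2=8.
Step 28. [r1c4∈{6}] nothing but 6 survives at r1c4, so r1c4=6.
Step 29. [r4c9∈{4}] only 4 remains possible at r4c9. So r4c9=4.
Step 30. [r1c8∈{3}] r1c8 is down to just 3. So r1c8=3.
Step 31. [r6c9∈{2}] r6c9 is down to just 2. So r6c9=2.
Step 32. [r7c4∈{5}] nothing but 5 survives at r7c4, so r7c4=5.
Step 33. [r9c3∈{4}] nothing but 4 survives at r9c3 ⇒ r9c3=4.
Step 34. [r8c7∈{6}] r8c7 is down to just 6 ⇒ r8c7=6.
Step 35. [r2c7∈{1}] nothing but 1 survives at r2c7 ⇒ r2c7=1.
Step 36. [r9c9∈{9}] only 9 remains possible at r9c9 ⇒ r9c9=9.
Step 37. [r1c1∈{4}] only 4 remains possible at r1c1 ⇒ r1c1=4.

Answer: 4 1 5 6 9 8 2 3 7 / 2 3 8 4 5 7 1 9 6 / 9 7 6 1 3 2 8 4 5 / 3 2 7 8 6 5 9 1 4 / 8 4 9 2 7 1 5 6 3 / 6 5 1 9 4 3 7 8 2 / 7 6 3 5 8 9 4 2 1 / 5 9 2 3 1 4 6 7 8 / 1 8 4 7 2 6 3 5 9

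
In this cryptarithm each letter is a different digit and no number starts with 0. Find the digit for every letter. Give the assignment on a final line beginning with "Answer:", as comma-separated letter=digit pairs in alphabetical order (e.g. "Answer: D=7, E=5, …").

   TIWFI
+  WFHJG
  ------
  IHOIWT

Step 1. [col 1: I + G ≡ T (mod 10)] no forcing yet in column 1 (carry-in 0); I=1 is free and consistent — try it, so I=1.
Step 2. [col 1: I + G ≡ T (mod 10)] no forcing yet in column 1 (carry-in 0); T=5 is free and consistent — try it, so T=5.
Step 3. [col 1: I + G ≡ T (mod 10)] column 1 reads I+G+carry(0)=T with I=1, T=5; with digits 1,5 already taken and all letters distinct, the only value for G is 4. So G=4.
Step 4. [col 2: F + J ≡ W (mod 10)] column 2 (F + J ≡ W (mod 10), carry-in 0) doesn't pin J yet; pick J=9 and continue ⇒ J=9.
Step 5. [col 2: F + J ≡ W (mod 10)] no forcing yet in column 2 (carry-in 0); F=8 is free and consistent — try it ⇒ F=8.
Step 6. [col 2: F + J ≡ W (mod 10)] from column 2 (F=8, J=9, carry-in 0, digits 1,4,5,8,9 already taken and all letters distinct): W must equal 7 ⇒ W=7.
Step 7. [col 3: W + H ≡ I (mod 10)] column 3: given W=7, I=1, carry-in 1, and digits 1,4,5,7,8,9 already taken and all letters distinct, W+H≡I (mod 10) forces H=3. So H=3.
Step 8. [col 4: I + F ≡ O (mod 10)] in column 4 we have I+F≡O with carry-in 1; given I=1, F=8 and digits 1,3,4,5,7,8,9 already taken and all letters distinct, that pins O to 0 ⇒ O=0.

Answer: F=8, G=4, H=3, I=1, J=9, O=0, T=5, W=7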